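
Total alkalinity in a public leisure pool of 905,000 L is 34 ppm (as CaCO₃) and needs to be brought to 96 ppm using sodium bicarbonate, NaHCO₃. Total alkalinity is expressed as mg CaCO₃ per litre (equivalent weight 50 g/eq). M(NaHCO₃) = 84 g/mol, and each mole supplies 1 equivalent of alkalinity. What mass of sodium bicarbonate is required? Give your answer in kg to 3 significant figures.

94.3 kg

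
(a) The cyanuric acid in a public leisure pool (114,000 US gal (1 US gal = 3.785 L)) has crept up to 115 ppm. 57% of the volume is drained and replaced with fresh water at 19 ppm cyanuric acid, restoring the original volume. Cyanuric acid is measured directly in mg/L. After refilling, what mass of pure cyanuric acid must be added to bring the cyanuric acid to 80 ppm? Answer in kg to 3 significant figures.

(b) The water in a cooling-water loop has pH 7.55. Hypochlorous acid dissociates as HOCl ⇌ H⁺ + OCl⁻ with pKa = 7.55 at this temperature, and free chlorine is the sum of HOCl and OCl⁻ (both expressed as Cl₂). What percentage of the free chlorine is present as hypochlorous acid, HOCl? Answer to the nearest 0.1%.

(a) Volume: 114,000 US gal × 3.785 L/gal = 431,490 L.
(a) After draining 57% and refilling: 115 × 0.43 + 19 × 0.57 = 60.28 ppm.
(a) Deficit to target: 80 − 60.28 = 19.72 mg/L.
(a) Mass: 19.72 mg/L × 431,490 L = 8509 g cyanuric acid.

(b) [OCl⁻]/[HOCl] = 10^(pH − pKa) = 10^(7.55 − 7.55) = 10^0.00 = 1.
(b) Fraction as HOCl = 1 / (1 + 1) = 0.5.

(a) 8.51 kg; (b) 50.0%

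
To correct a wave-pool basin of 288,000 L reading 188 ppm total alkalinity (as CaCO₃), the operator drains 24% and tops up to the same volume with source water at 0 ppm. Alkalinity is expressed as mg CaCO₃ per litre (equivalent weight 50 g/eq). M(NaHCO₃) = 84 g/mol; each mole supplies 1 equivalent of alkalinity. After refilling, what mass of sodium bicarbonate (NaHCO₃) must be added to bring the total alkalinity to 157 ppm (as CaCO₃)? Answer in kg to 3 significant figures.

After draining 24% and refilling: 188 × 0.76 + 0 × 0.24 = 142.88 ppm.
Deficit to target: 157 − 142.88 = 14.12 mg/L.
As CaCO₃: 14.12 mg/L × 288,000 L = 4067 g; ÷ 50 g/eq ÷ 1 = 81.33 mol NaHCO₃.
Mass: 81.33 × 84 = 6832 g.

6.83 kg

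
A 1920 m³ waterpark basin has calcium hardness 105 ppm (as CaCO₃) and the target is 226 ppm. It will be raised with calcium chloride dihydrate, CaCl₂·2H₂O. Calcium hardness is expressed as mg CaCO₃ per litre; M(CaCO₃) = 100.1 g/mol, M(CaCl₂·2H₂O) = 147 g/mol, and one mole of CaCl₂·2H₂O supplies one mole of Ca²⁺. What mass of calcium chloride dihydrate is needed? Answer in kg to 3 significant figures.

Volume: 1920 m³ = 1,920,000 L.
Hardness to add: (226 − 105) = 121 mg/L as CaCO₃ × 1,920,000 L = 232,300 g as CaCO₃.
Moles of Ca²⁺ (1 mol Ca²⁺ ≡ 1 mol CaCO₃): 232,300 / 100.1 g/mol = 2321 mol.
Mass of CaCl₂·2H₂O: 2321 × 147 = 341,200 g.

341 kg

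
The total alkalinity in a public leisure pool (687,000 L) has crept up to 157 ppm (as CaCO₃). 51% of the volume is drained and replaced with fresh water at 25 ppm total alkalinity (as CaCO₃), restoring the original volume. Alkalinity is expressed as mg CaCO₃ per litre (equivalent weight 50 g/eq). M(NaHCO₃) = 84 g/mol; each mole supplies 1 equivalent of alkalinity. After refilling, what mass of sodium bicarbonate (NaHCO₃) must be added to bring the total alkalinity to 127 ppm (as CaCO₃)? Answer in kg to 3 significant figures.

After draining 51% and refilling: 157 × 0.49 + 25 × 0.51 = 89.68 ppm.
Deficit to target: 127 − 89.68 = 37.32 mg/L.
As CaCO₃: 37.32 mg/L × 687,000 L = 25,640 g; ÷ 50 g/eq ÷ 1 = 512.8 mol NaHCO₃.
Mass: 512.8 × 84 = 43,070 g.

43.1 kg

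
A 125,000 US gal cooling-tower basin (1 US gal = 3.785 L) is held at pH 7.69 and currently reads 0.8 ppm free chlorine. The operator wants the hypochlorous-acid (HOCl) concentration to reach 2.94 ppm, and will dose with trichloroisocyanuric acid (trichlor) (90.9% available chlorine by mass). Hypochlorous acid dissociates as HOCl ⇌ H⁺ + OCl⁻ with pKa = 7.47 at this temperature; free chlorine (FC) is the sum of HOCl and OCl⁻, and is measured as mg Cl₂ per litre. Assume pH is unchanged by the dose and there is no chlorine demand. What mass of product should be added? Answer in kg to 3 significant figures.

Volume: 125,000 US gal × 3.785 L/gal = 473,125 L.
[OCl⁻]/[HOCl] = 10^(pH − pKa) = 10^(7.69 − 7.47) = 1.66; fraction as HOCl = 1/(1 + 1.66) = 0.376.
Free chlorine required for 2.94 ppm HOCl: 2.94 / 0.376 = 7.819 ppm.
FC to add: 7.819 − 0.8 = 7.019 mg/L as Cl₂.
Cl₂ equivalent: 7.019 mg/L × 473,125 L = 3321 g.
Product at 90.9% available Cl: 3321 / 0.909 = 3653 g.

3.65 kg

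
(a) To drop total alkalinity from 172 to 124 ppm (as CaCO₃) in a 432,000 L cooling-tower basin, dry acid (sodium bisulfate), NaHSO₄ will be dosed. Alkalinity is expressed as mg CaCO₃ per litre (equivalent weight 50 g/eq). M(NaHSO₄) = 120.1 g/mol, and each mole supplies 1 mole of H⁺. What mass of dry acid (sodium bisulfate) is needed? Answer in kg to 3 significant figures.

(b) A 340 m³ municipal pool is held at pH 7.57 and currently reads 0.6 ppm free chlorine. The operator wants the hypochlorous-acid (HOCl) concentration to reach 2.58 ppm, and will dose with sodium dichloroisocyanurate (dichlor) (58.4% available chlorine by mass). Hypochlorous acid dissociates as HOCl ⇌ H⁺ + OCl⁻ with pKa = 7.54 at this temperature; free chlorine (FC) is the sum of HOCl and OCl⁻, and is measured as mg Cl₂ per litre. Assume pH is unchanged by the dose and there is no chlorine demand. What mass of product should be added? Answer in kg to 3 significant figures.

(a) 49.8 kg; (b) 2.76 kg

(a) Alkalinity to neutralize: (172 − 124) = 48 mg/L as CaCO₃ × 432,000 L = 20,740 g as CaCO₃.
(a) Equivalents of H⁺ required: 20,740 ÷ 50 g/eq = 414.7 eq = 414.7 mol NaHSO₄.
(a) Mass of NaHSO₄: 414.7 × 120.1 = 49,810 g.

(b) Volume: 340 m³ = 340,000 L.
(b) [OCl⁻]/[HOCl] = 10^(pH − pKa) = 10^(7.57 − 7.54) = 1.072; fraction as HOCl = 1/(1 + 1.072) = 0.4827.
(b) Free chlorine required for 2.58 ppm HOCl: 2.58 / 0.4827 = 5.345 ppm.
(b) FC to add: 5.345 − 0.6 = 4.745 mg/L as Cl₂.
(b) Cl₂ equivalent: 4.745 mg/L × 340,000 L = 1613 g.
(b) Product at 58.4% available Cl: 1613 / 0.584 = 2762 g.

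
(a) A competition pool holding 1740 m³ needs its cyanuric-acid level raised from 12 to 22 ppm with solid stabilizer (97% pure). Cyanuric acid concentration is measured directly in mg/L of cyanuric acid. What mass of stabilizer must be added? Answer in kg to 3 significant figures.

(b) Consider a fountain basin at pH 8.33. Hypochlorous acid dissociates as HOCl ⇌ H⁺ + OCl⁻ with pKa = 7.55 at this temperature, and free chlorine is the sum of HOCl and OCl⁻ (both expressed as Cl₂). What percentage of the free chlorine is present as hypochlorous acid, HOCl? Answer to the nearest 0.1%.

(a) 17.9 kg; (b) 14.2%

(a) Volume: 1740 m³ = 1,740,000 L.
(a) CYA to add: (22 − 12) = 10 mg/L × 1,740,000 L = 17,400 g cyanuric acid.
(a) At 97% purity: 17,400 / 0.97 = 17,940 g product.

(b) [OCl⁻]/[HOCl] = 10^(pH − pKa) = 10^(8.33 − 7.55) = 10^0.78 = 6.026.
(b) Fraction as HOCl = 1 / (1 + 6.026) = 0.1423.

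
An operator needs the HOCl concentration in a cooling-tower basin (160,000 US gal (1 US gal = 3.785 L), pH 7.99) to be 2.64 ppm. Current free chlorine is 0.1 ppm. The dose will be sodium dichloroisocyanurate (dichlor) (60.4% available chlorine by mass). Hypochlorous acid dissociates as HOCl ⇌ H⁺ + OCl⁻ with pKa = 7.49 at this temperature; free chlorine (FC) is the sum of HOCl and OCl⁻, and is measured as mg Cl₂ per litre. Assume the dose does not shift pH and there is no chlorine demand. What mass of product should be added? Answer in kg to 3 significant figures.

Volume: 160,000 US gal × 3.785 L/gal = 605,600 L.
[OCl⁻]/[HOCl] = 10^(pH − pKa) = 10^(7.99 − 7.49) = 3.162; fraction as HOCl = 1/(1 + 3.162) = 0.2403.
Free chlorine required for 2.64 ppm HOCl: 2.64 / 0.2403 = 10.99 ppm.
FC to add: 10.99 − 0.1 = 10.89 mg/L as Cl₂.
Cl₂ equivalent: 10.89 mg/L × 605,600 L = 6594 g.
Product at 60.4% available Cl: 6594 / 0.604 = 10,920 g.

10.9 kg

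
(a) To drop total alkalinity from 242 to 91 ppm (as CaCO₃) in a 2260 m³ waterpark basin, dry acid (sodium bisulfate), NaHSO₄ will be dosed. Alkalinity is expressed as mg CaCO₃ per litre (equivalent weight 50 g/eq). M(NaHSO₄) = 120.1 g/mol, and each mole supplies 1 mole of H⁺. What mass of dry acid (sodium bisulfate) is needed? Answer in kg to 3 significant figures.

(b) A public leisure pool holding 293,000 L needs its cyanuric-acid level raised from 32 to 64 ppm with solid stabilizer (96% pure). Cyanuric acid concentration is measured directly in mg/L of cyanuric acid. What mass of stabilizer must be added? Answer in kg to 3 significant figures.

(a) 820 kg; (b) 9.77 kg

(a) Volume: 2260 m³ = 2,260,000 L.
(a) Alkalinity to neutralize: (242 − 91) = 151 mg/L as CaCO₃ × 2,260,000 L = 341,300 g as CaCO₃.
(a) Equivalents of H⁺ required: 341,300 ÷ 50 g/eq = 6825 eq = 6825 mol NaHSO₄.
(a) Mass of NaHSO₄: 6825 × 120.1 = 819,700 g.

(b) CYA to add: (64 − 32) = 32 mg/L × 293,000 L = 9376 g cyanuric acid.
(b) At 96% purity: 9376 / 0.96 = 9767 g product.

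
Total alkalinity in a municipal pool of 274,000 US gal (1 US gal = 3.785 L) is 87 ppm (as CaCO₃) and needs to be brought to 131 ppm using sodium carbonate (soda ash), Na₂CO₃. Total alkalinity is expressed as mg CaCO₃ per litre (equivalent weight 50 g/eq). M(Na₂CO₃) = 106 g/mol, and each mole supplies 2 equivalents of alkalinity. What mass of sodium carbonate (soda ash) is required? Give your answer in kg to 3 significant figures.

Volume: 274,000 US gal × 3.785 L/gal = 1,037,090 L.
Alkalinity to add: (131 − 87) = 44 mg/L as CaCO₃ × 1,037,090 L = 45,630 g as CaCO₃.
Equivalents: 45,630 g ÷ 50 g/eq = 912.6 eq.
Each mole of Na₂CO₃ supplies 2 eq, so 912.6 / 2 = 456.3 mol.
Mass: 456.3 mol × 106 g/mol = 48,370 g.

48.4 kg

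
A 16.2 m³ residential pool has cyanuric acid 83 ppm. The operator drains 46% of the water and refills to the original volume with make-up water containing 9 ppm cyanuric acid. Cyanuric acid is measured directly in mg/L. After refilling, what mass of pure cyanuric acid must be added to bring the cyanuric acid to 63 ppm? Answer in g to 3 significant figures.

Volume: 16.2 m³ = 16,200 L.
After draining 46% and refilling: 83 × 0.54 + 9 × 0.46 = 48.96 ppm.
Deficit to target: 63 − 48.96 = 14.04 mg/L.
Mass: 14.04 mg/L × 16,200 L = 227.4 g cyanuric acid.

227 g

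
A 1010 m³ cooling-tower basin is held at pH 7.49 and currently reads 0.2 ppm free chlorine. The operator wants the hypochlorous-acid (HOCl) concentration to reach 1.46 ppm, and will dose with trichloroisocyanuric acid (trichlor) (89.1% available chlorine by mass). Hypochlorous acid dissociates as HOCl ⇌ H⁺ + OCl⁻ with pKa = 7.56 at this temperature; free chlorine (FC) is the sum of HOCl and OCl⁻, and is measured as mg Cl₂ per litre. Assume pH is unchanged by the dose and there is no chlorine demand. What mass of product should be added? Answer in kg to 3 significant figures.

Volume: 1010 m³ = 1,010,000 L.
[OCl⁻]/[HOCl] = 10^(pH − pKa) = 10^(7.49 − 7.56) = 0.8511; fraction as HOCl = 1/(1 + 0.8511) = 0.5402.
Free chlorine required for 1.46 ppm HOCl: 1.46 / 0.5402 = 2.703 ppm.
FC to add: 2.703 − 0.2 = 2.503 mg/L as Cl₂.
Cl₂ equivalent: 2.503 mg/L × 1,010,000 L = 2528 g.
Product at 89.1% available Cl: 2528 / 0.891 = 2837 g.

2.84 kg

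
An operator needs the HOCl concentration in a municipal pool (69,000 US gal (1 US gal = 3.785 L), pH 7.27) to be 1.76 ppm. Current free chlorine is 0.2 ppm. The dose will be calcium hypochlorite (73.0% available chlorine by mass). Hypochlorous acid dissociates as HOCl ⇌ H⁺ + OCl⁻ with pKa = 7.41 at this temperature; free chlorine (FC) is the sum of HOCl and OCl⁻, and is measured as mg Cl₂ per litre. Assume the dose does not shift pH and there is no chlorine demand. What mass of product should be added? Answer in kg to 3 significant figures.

1.01 kg

Volume: 69,000 US gal × 3.785 L/gal = 261,165 L.
[OCl⁻]/[HOCl] = 10^(pH − pKa) = 10^(7.27 − 7.41) = 0.7244; fraction as HOCl = 1/(1 + 0.7244) = 0.5799.
Free chlorine required for 1.76 ppm HOCl: 1.76 / 0.5799 = 3.035 ppm.
FC to add: 3.035 − 0.2 = 2.835 mg/L as Cl₂.
Cl₂ equivalent: 2.835 mg/L × 261,165 L = 740.4 g.
Product at 73.0% available Cl: 740.4 / 0.73 = 1014 g.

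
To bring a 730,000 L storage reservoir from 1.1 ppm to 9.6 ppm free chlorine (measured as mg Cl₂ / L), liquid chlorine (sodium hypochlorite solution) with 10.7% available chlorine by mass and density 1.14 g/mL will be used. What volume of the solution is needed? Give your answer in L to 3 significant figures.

50.9 L

Chlorine deficit: 9.6 − 1.1 = 8.5 ppm = 8.5 mg/L as Cl₂.
Cl₂ equivalent needed: 8.5 mg/L × 730,000 L = 6,205,000 mg = 6205 g.
Product at 10.7% available chlorine: 6205 / 0.107 = 57,990 g.
Volume at density 1.14 g/mL: 57,990 g ÷ 1.14 g/mL = 50,870 mL.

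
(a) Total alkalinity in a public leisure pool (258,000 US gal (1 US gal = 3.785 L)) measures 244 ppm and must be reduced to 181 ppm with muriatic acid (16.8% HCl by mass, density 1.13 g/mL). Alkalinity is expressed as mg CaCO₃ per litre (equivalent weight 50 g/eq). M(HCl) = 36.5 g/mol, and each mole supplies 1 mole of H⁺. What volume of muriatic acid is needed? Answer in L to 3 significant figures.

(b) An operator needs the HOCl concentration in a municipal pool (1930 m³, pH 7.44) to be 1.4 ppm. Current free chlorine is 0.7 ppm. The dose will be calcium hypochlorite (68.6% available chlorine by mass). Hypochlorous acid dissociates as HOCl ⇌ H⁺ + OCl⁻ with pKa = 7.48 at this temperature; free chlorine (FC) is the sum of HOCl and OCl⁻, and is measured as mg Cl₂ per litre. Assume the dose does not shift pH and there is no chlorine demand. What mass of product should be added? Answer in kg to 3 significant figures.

(a) 237 L; (b) 5.56 kg

(a) Volume: 258,000 US gal × 3.785 L/gal = 976,530 L.
(a) Alkalinity to neutralize: (244 − 181) = 63 mg/L as CaCO₃ × 976,530 L = 61,520 g as CaCO₃.
(a) Equivalents of H⁺ required: 61,520 ÷ 50 g/eq = 1230 eq = 1230 mol HCl.
(a) Mass of HCl: 1230 × 36.5 = 44,910 g.
(a) Mass of 16.8% solution: 44,910 / 0.168 = 267,300 g.
(a) Volume: 267,300 g ÷ 1.13 g/mL = 236,600 mL.

(b) Volume: 1930 m³ = 1,930,000 L.
(b) [OCl⁻]/[HOCl] = 10^(pH − pKa) = 10^(7.44 − 7.48) = 0.912; fraction as HOCl = 1/(1 + 0.912) = 0.523.
(b) Free chlorine required for 1.4 ppm HOCl: 1.4 / 0.523 = 2.677 ppm.
(b) FC to add: 2.677 − 0.7 = 1.977 mg/L as Cl₂.
(b) Cl₂ equivalent: 1.977 mg/L × 1,930,000 L = 3815 g.
(b) Product at 68.6% available Cl: 3815 / 0.686 = 5562 g.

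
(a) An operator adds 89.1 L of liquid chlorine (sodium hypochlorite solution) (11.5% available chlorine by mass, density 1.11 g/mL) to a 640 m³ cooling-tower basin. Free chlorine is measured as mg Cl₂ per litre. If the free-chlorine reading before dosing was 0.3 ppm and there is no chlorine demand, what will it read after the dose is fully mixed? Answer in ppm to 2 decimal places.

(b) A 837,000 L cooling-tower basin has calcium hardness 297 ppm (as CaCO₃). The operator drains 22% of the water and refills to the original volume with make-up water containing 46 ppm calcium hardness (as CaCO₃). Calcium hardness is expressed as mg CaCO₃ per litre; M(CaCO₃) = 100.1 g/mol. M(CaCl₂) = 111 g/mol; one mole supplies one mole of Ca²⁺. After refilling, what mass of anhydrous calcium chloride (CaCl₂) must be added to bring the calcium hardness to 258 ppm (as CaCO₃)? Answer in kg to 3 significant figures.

(a) 18.07 ppm; (b) 15.1 kg

(a) Volume: 640 m³ = 640,000 L.
(a) Mass of solution: 89.1 L × 1000 mL/L × 1.11 g/mL = 98,900 g.
(a) Available chlorine delivered: 98,900 g × 0.115 = 11,370 g as Cl₂.
(a) Concentration rise: 11,370 g / 640,000 L = 17.77 mg/L = 17.77 ppm.
(a) Final FC: 0.3 + 17.77 = 18.07 ppm.

(b) After draining 22% and refilling: 297 × 0.78 + 46 × 0.22 = 241.78 ppm.
(b) Deficit to target: 258 − 241.78 = 16.22 mg/L.
(b) As CaCO₃: 16.22 mg/L × 837,000 L = 13,580 g; ÷ 100.1 = 135.6 mol Ca²⁺.
(b) Mass: 135.6 × 111 = 15,050 g.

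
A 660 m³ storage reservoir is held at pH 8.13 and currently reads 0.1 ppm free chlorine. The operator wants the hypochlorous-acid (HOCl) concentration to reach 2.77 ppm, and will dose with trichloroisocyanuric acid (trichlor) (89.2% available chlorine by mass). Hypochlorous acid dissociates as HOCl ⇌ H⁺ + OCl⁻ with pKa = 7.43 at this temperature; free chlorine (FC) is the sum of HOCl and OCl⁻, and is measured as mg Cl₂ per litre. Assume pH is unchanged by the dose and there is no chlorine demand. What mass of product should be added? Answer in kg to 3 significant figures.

Volume: 660 m³ = 660,000 L.
[OCl⁻]/[HOCl] = 10^(pH − pKa) = 10^(8.13 − 7.43) = 5.012; fraction as HOCl = 1/(1 + 5.012) = 0.1663.
Free chlorine required for 2.77 ppm HOCl: 2.77 / 0.1663 = 16.65 ppm.
FC to add: 16.65 − 0.1 = 16.55 mg/L as Cl₂.
Cl₂ equivalent: 16.55 mg/L × 660,000 L = 10,920 g.
Product at 89.2% available Cl: 10,920 / 0.892 = 12,250 g.

12.2 kg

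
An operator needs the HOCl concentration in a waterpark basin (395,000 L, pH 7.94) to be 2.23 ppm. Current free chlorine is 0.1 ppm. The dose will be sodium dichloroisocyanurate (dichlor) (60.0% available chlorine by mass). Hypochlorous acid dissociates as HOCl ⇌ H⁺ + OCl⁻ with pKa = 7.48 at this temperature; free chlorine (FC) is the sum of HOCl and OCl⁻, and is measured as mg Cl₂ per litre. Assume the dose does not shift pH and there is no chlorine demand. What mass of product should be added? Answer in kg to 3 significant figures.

[OCl⁻]/[HOCl] = 10^(pH − pKa) = 10^(7.94 − 7.48) = 2.884; fraction as HOCl = 1/(1 + 2.884) = 0.2575.
Free chlorine required for 2.23 ppm HOCl: 2.23 / 0.2575 = 8.661 ppm.
FC to add: 8.661 − 0.1 = 8.561 mg/L as Cl₂.
Cl₂ equivalent: 8.561 mg/L × 395,000 L = 3382 g.
Product at 60.0% available Cl: 3382 / 0.6 = 5636 g.

5.64 kg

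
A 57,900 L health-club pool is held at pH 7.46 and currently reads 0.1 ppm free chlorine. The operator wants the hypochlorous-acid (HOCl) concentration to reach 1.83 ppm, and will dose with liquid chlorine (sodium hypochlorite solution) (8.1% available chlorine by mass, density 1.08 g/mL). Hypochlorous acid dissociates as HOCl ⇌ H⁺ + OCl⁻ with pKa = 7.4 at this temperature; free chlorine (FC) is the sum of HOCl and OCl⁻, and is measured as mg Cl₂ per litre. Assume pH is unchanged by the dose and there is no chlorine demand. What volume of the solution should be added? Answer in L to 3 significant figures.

2.54 L

[OCl⁻]/[HOCl] = 10^(pH − pKa) = 10^(7.46 − 7.4) = 1.148; fraction as HOCl = 1/(1 + 1.148) = 0.4655.
Free chlorine required for 1.83 ppm HOCl: 1.83 / 0.4655 = 3.931 ppm.
FC to add: 3.931 − 0.1 = 3.831 mg/L as Cl₂.
Cl₂ equivalent: 3.831 mg/L × 57,900 L = 221.8 g.
Product at 8.1% available Cl: 221.8 / 0.081 = 2739 g.
Volume: 2739 g ÷ 1.08 g/mL = 2536 mL.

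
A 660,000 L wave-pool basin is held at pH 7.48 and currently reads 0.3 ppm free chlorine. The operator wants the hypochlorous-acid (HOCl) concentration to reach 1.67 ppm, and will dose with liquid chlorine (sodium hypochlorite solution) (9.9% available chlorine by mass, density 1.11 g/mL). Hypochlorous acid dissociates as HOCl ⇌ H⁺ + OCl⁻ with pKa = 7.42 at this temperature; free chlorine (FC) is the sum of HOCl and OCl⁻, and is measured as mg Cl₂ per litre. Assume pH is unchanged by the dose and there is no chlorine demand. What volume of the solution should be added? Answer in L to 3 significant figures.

[OCl⁻]/[HOCl] = 10^(pH − pKa) = 10^(7.48 − 7.42) = 1.148; fraction as HOCl = 1/(1 + 1.148) = 0.4655.
Free chlorine required for 1.67 ppm HOCl: 1.67 / 0.4655 = 3.587 ppm.
FC to add: 3.587 − 0.3 = 3.287 mg/L as Cl₂.
Cl₂ equivalent: 3.287 mg/L × 660,000 L = 2170 g.
Product at 9.9% available Cl: 2170 / 0.099 = 21,920 g.
Volume: 21,920 g ÷ 1.11 g/mL = 19,740 mL.

19.7 L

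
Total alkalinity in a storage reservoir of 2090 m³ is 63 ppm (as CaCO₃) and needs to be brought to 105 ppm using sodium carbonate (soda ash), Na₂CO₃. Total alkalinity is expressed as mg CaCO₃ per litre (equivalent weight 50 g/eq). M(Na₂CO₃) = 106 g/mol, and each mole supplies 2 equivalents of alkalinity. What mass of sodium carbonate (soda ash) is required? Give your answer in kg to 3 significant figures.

93.0 kg

Volume: 2090 m³ = 2,090,000 L.
Alkalinity to add: (105 − 63) = 42 mg/L as CaCO₃ × 2,090,000 L = 87,780 g as CaCO₃.
Equivalents: 87,780 g ÷ 50 g/eq = 1756 eq.
Each mole of Na₂CO₃ supplies 2 eq, so 1756 / 2 = 877.8 mol.
Mass: 877.8 mol × 106 g/mol = 93,050 g.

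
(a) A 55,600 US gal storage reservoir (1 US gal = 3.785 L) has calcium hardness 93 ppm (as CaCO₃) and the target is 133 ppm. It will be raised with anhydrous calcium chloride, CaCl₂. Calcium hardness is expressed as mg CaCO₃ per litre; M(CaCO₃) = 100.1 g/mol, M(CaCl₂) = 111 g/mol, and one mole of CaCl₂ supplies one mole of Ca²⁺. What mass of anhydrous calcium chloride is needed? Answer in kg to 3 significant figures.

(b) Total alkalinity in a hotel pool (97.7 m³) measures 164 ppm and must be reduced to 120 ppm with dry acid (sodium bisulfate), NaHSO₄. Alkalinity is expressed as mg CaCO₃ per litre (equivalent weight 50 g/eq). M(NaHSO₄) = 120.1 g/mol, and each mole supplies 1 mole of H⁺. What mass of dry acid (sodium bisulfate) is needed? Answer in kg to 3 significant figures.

(a) 9.33 kg; (b) 10.3 kg

(a) Volume: 55,600 US gal × 3.785 L/gal = 210,446 L.
(a) Hardness to add: (133 − 93) = 40 mg/L as CaCO₃ × 210,446 L = 8418 g as CaCO₃.
(a) Moles of Ca²⁺ (1 mol Ca²⁺ ≡ 1 mol CaCO₃): 8418 / 100.1 g/mol = 84.09 mol.
(a) Mass of CaCl₂: 84.09 × 111 = 9334 g.

(b) Volume: 97.7 m³ = 97,700 L.
(b) Alkalinity to neutralize: (164 − 120) = 44 mg/L as CaCO₃ × 97,700 L = 4299 g as CaCO₃.
(b) Equivalents of H⁺ required: 4299 ÷ 50 g/eq = 85.98 eq = 85.98 mol NaHSO₄.
(b) Mass of NaHSO₄: 85.98 × 120.1 = 10,330 g.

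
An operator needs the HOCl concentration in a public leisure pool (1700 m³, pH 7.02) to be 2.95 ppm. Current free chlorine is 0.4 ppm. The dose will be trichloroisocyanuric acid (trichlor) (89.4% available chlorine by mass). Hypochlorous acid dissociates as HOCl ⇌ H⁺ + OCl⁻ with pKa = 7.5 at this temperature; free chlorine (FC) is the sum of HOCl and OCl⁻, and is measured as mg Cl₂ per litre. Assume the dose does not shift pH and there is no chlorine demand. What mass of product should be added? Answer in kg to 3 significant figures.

6.71 kg

Volume: 1700 m³ = 1,700,000 L.
[OCl⁻]/[HOCl] = 10^(pH − pKa) = 10^(7.02 − 7.5) = 0.3311; fraction as HOCl = 1/(1 + 0.3311) = 0.7512.
Free chlorine required for 2.95 ppm HOCl: 2.95 / 0.7512 = 3.927 ppm.
FC to add: 3.927 − 0.4 = 3.527 mg/L as Cl₂.
Cl₂ equivalent: 3.527 mg/L × 1,700,000 L = 5996 g.
Product at 89.4% available Cl: 5996 / 0.894 = 6707 g.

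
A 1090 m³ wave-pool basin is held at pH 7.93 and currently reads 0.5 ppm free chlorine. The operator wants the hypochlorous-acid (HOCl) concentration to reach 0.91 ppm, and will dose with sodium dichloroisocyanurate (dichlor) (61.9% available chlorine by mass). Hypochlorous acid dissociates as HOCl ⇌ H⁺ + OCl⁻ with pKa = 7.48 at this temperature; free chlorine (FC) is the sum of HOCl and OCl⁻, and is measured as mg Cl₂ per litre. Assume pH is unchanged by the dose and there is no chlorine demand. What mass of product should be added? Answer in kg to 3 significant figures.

5.24 kg

Volume: 1090 m³ = 1,090,000 L.
[OCl⁻]/[HOCl] = 10^(pH − pKa) = 10^(7.93 − 7.48) = 2.818; fraction as HOCl = 1/(1 + 2.818) = 0.2619.
Free chlorine required for 0.91 ppm HOCl: 0.91 / 0.2619 = 3.475 ppm.
FC to add: 3.475 − 0.5 = 2.975 mg/L as Cl₂.
Cl₂ equivalent: 2.975 mg/L × 1,090,000 L = 3242 g.
Product at 61.9% available Cl: 3242 / 0.619 = 5238 g.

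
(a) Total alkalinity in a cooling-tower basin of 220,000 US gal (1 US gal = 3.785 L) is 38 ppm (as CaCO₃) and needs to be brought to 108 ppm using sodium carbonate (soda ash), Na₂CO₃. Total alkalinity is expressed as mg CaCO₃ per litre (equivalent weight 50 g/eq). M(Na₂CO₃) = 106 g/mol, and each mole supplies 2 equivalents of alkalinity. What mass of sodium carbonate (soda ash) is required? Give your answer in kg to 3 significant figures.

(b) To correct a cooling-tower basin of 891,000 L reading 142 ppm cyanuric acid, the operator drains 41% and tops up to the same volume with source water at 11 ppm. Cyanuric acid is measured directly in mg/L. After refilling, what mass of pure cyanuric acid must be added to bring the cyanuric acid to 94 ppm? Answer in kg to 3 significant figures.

(a) 61.8 kg; (b) 5.09 kg

(a) Volume: 220,000 US gal × 3.785 L/gal = 832,700 L.
(a) Alkalinity to add: (108 − 38) = 70 mg/L as CaCO₃ × 832,700 L = 58,290 g as CaCO₃.
(a) Equivalents: 58,290 g ÷ 50 g/eq = 1166 eq.
(a) Each mole of Na₂CO₃ supplies 2 eq, so 1166 / 2 = 582.9 mol.
(a) Mass: 582.9 mol × 106 g/mol = 61,790 g.

(b) After draining 41% and refilling: 142 × 0.59 + 11 × 0.41 = 88.29 ppm.
(b) Deficit to target: 94 − 88.29 = 5.71 mg/L.
(b) Mass: 5.71 mg/L × 891,000 L = 5088 g cyanuric acid.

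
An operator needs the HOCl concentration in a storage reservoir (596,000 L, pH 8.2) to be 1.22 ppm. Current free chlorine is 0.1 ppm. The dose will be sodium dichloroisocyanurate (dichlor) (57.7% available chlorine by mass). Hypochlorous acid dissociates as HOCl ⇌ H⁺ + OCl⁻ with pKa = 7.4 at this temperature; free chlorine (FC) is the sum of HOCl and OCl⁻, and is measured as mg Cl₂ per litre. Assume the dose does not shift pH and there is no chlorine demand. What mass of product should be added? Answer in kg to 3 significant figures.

9.11 kg

[OCl⁻]/[HOCl] = 10^(pH − pKa) = 10^(8.2 − 7.4) = 6.31; fraction as HOCl = 1/(1 + 6.31) = 0.1368.
Free chlorine required for 1.22 ppm HOCl: 1.22 / 0.1368 = 8.918 ppm.
FC to add: 8.918 − 0.1 = 8.818 mg/L as Cl₂.
Cl₂ equivalent: 8.818 mg/L × 596,000 L = 5255 g.
Product at 57.7% available Cl: 5255 / 0.577 = 9108 g.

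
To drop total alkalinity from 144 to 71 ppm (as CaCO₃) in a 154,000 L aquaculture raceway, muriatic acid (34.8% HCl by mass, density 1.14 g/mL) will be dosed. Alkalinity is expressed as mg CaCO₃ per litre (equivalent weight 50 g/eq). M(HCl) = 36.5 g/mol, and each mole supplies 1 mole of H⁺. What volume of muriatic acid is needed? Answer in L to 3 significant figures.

Alkalinity to neutralize: (144 − 71) = 73 mg/L as CaCO₃ × 154,000 L = 11,240 g as CaCO₃.
Equivalents of H⁺ required: 11,240 ÷ 50 g/eq = 224.8 eq = 224.8 mol HCl.
Mass of HCl: 224.8 × 36.5 = 8207 g.
Mass of 34.8% solution: 8207 / 0.348 = 23,580 g.
Volume: 23,580 g ÷ 1.14 g/mL = 20,690 mL.

20.7 L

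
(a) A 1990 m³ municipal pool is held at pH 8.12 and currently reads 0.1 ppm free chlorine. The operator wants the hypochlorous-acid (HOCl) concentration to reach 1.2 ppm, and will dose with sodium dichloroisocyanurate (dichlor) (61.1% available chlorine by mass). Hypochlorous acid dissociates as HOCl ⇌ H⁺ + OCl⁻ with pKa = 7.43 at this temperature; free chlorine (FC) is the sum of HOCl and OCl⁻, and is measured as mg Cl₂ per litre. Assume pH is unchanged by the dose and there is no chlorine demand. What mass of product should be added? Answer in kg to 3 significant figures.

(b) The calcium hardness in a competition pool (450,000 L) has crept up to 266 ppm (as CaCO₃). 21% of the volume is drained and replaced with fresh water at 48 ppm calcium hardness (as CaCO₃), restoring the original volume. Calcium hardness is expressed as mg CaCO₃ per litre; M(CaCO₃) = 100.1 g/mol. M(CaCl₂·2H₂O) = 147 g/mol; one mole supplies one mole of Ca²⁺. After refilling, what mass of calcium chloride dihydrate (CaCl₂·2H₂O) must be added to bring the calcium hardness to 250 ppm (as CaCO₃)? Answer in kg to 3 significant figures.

(a) 22.7 kg; (b) 19.7 kg

(a) Volume: 1990 m³ = 1,990,000 L.
(a) [OCl⁻]/[HOCl] = 10^(pH − pKa) = 10^(8.12 − 7.43) = 4.898; fraction as HOCl = 1/(1 + 4.898) = 0.1696.
(a) Free chlorine required for 1.2 ppm HOCl: 1.2 / 0.1696 = 7.077 ppm.
(a) FC to add: 7.077 − 0.1 = 6.977 mg/L as Cl₂.
(a) Cl₂ equivalent: 6.977 mg/L × 1,990,000 L = 13,880 g.
(a) Product at 61.1% available Cl: 13,880 / 0.611 = 22,720 g.

(b) After draining 21% and refilling: 266 × 0.79 + 48 × 0.21 = 220.22 ppm.
(b) Deficit to target: 250 − 220.22 = 29.78 mg/L.
(b) As CaCO₃: 29.78 mg/L × 450,000 L = 13,400 g; ÷ 100.1 = 133.9 mol Ca²⁺.
(b) Mass: 133.9 × 147 = 19,680 g.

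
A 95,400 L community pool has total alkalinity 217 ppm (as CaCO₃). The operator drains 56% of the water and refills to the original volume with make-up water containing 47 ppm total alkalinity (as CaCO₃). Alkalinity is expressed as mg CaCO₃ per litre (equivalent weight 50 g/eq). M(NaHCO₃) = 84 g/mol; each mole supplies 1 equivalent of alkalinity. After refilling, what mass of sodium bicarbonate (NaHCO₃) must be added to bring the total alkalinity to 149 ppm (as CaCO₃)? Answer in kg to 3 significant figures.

After draining 56% and refilling: 217 × 0.44 + 47 × 0.56 = 121.8 ppm.
Deficit to target: 149 − 121.8 = 27.2 mg/L.
As CaCO₃: 27.2 mg/L × 95,400 L = 2595 g; ÷ 50 g/eq ÷ 1 = 51.9 mol NaHCO₃.
Mass: 51.9 × 84 = 4359 g.

4.36 kg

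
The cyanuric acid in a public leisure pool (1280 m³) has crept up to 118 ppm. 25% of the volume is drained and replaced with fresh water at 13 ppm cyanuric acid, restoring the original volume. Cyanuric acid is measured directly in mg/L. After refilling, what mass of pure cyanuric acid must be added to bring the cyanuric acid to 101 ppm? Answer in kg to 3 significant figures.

11.8 kg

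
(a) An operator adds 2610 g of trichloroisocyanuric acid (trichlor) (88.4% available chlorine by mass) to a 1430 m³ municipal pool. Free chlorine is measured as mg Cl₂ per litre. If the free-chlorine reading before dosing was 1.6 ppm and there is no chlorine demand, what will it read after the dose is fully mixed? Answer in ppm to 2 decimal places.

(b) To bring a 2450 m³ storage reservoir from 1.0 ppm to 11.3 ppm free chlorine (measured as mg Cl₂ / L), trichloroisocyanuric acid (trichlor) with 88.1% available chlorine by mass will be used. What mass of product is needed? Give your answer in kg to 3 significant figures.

(a) Volume: 1430 m³ = 1,430,000 L.
(a) Available chlorine delivered: 2610 g × 0.884 = 2307 g as Cl₂.
(a) Concentration rise: 2307 g / 1,430,000 L = 1.613 mg/L = 1.61 ppm.
(a) Final FC: 1.6 + 1.61 = 3.21 ppm.

(b) Volume: 2450 m³ = 2,450,000 L.
(b) Chlorine deficit: 11.3 − 1.0 = 10.3 ppm = 10.3 mg/L as Cl₂.
(b) Cl₂ equivalent needed: 10.3 mg/L × 2,450,000 L = 25,240,000 mg = 25,240 g.
(b) Product at 88.1% available chlorine: 25,240 / 0.881 = 28,640 g.

(a) 3.21 ppm; (b) 28.6 kg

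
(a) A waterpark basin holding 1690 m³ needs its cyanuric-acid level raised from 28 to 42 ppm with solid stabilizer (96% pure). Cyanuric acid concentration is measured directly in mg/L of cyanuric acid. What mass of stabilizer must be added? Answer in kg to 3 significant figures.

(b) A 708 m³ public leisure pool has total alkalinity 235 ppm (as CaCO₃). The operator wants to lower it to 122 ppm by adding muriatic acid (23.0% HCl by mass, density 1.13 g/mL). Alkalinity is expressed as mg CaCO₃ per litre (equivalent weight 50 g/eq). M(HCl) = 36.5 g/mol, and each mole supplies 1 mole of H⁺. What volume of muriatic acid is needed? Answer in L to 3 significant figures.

(a) 24.6 kg; (b) 225 L

(a) Volume: 1690 m³ = 1,690,000 L.
(a) CYA to add: (42 − 28) = 14 mg/L × 1,690,000 L = 23,660 g cyanuric acid.
(a) At 96% purity: 23,660 / 0.96 = 24,650 g product.

(b) Volume: 708 m³ = 708,000 L.
(b) Alkalinity to neutralize: (235 − 122) = 113 mg/L as CaCO₃ × 708,000 L = 80,000 g as CaCO₃.
(b) Equivalents of H⁺ required: 80,000 ÷ 50 g/eq = 1600 eq = 1600 mol HCl.
(b) Mass of HCl: 1600 × 36.5 = 58,400 g.
(b) Mass of 23.0% solution: 58,400 / 0.23 = 253,900 g.
(b) Volume: 253,900 g ÷ 1.13 g/mL = 224,700 mL.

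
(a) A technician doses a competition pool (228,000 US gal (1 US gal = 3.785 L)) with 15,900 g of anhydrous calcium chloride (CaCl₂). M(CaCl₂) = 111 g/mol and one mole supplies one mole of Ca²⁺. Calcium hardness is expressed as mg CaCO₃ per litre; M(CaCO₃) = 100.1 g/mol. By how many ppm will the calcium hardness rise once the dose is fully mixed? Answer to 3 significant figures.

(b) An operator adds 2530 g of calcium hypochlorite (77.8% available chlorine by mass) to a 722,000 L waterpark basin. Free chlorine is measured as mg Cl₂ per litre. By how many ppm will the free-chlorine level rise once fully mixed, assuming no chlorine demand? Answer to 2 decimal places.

(a) Volume: 228,000 US gal × 3.785 L/gal = 862,980 L.
(a) Moles of Ca²⁺: 15,900 g ÷ 111 g/mol = 143.2 mol.
(a) As CaCO₃: 143.2 mol × 100.1 g/mol = 14,340 g.
(a) Rise: 14,340 g / 862,980 L × 1000 = 16.62 mg/L.

(b) Available chlorine delivered: 2530 g × 0.778 = 1968 g as Cl₂.
(b) Concentration rise: 1968 g / 722,000 L = 2.726 mg/L = 2.73 ppm.

(a) 16.6 ppm; (b) 2.73 ppm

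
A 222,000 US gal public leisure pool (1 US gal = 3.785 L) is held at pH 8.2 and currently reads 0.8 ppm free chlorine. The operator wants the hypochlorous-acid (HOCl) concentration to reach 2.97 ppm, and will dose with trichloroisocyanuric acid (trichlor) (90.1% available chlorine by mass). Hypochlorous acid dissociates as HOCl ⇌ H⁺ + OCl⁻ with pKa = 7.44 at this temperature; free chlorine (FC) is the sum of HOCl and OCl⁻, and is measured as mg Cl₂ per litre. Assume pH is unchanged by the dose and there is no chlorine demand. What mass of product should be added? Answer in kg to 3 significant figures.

18.0 kg

Volume: 222,000 US gal × 3.785 L/gal = 840,270 L.
[OCl⁻]/[HOCl] = 10^(pH − pKa) = 10^(8.2 − 7.44) = 5.754; fraction as HOCl = 1/(1 + 5.754) = 0.1481.
Free chlorine required for 2.97 ppm HOCl: 2.97 / 0.1481 = 20.06 ppm.
FC to add: 20.06 − 0.8 = 19.26 mg/L as Cl₂.
Cl₂ equivalent: 19.26 mg/L × 840,270 L = 16,180 g.
Product at 90.1% available Cl: 16,180 / 0.901 = 17,960 g.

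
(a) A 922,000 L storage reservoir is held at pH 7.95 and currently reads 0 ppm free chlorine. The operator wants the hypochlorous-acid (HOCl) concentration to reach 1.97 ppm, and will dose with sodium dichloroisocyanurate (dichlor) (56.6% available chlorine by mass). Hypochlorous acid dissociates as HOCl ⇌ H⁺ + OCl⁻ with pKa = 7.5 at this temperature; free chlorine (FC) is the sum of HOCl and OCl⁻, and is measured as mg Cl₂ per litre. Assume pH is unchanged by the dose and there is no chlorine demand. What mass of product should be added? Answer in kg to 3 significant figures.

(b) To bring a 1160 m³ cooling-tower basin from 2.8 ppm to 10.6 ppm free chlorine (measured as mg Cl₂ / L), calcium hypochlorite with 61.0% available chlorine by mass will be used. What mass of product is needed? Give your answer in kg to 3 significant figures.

(a) [OCl⁻]/[HOCl] = 10^(pH − pKa) = 10^(7.95 − 7.5) = 2.818; fraction as HOCl = 1/(1 + 2.818) = 0.2619.
(a) Free chlorine required for 1.97 ppm HOCl: 1.97 / 0.2619 = 7.522 ppm.
(a) FC to add: 7.522 − 0 = 7.522 mg/L as Cl₂.
(a) Cl₂ equivalent: 7.522 mg/L × 922,000 L = 6935 g.
(a) Product at 56.6% available Cl: 6935 / 0.566 = 12,250 g.

(b) Volume: 1160 m³ = 1,160,000 L.
(b) Chlorine deficit: 10.6 − 2.8 = 7.8 ppm = 7.8 mg/L as Cl₂.
(b) Cl₂ equivalent needed: 7.8 mg/L × 1,160,000 L = 9,048,000 mg = 9048 g.
(b) Product at 61.0% available chlorine: 9048 / 0.61 = 14,830 g.

(a) 12.3 kg; (b) 14.8 kg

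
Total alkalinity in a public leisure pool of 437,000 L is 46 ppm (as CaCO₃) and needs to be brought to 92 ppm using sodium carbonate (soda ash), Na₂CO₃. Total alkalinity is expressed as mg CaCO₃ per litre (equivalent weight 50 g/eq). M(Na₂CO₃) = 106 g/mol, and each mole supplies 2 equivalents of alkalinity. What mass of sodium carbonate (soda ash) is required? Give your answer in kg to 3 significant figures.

Alkalinity to add: (92 − 46) = 46 mg/L as CaCO₃ × 437,000 L = 20,100 g as CaCO₃.
Equivalents: 20,100 g ÷ 50 g/eq = 402 eq.
Each mole of Na₂CO₃ supplies 2 eq, so 402 / 2 = 201 mol.
Mass: 201 mol × 106 g/mol = 21,310 g.

21.3 kg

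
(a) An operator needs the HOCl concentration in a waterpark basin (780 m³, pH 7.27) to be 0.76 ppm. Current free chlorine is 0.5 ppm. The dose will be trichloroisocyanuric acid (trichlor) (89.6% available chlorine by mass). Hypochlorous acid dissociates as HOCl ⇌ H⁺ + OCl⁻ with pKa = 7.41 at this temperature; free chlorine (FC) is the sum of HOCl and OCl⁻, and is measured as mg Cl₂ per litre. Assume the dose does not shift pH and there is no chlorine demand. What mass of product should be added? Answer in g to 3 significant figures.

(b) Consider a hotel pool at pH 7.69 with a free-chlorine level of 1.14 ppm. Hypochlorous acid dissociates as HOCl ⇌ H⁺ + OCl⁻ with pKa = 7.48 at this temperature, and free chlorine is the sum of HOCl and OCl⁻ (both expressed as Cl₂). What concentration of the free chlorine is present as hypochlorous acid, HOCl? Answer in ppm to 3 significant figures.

(a) 706 g; (b) 0.435 ppm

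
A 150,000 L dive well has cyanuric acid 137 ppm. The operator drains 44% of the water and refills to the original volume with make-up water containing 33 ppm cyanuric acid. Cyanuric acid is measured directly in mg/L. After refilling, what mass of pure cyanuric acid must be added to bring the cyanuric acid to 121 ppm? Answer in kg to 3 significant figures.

4.46 kg

After draining 44% and refilling: 137 × 0.56 + 33 × 0.44 = 91.24 ppm.
Deficit to target: 121 − 91.24 = 29.76 mg/L.
Mass: 29.76 mg/L × 150,000 L = 4464 g cyanuric acid.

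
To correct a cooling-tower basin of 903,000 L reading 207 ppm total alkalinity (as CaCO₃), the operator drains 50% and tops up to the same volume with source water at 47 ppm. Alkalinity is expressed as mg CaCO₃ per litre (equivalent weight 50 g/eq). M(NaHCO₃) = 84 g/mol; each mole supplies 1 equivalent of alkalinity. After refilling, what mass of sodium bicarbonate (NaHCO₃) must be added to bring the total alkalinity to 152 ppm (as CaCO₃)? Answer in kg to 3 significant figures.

37.9 kg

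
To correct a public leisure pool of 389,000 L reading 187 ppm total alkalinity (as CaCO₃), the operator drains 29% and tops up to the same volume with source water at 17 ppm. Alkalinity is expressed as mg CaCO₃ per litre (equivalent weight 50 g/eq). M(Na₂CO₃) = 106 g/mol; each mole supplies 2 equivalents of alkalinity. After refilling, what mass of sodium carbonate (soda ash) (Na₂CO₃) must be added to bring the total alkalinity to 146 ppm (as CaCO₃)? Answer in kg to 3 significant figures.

After draining 29% and refilling: 187 × 0.71 + 17 × 0.29 = 137.7 ppm.
Deficit to target: 146 − 137.7 = 8.3 mg/L.
As CaCO₃: 8.3 mg/L × 389,000 L = 3229 g; ÷ 50 g/eq ÷ 2 = 32.29 mol Na₂CO₃.
Mass: 32.29 × 106 = 3422 g.

3.42 kg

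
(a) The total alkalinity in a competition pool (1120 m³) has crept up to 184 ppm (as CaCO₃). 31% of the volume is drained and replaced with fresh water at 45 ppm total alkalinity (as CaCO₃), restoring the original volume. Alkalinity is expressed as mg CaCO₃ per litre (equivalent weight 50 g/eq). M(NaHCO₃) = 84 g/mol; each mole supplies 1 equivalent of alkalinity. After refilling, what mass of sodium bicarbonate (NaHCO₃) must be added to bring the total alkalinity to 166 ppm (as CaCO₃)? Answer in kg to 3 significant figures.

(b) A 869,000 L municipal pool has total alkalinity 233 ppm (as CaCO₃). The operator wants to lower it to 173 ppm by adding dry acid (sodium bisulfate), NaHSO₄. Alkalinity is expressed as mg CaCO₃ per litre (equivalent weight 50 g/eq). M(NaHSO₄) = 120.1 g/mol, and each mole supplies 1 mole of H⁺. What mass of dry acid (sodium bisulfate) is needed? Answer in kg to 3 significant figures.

(a) 47.2 kg; (b) 125 kg

(a) Volume: 1120 m³ = 1,120,000 L.
(a) After draining 31% and refilling: 184 × 0.69 + 45 × 0.31 = 140.91 ppm.
(a) Deficit to target: 166 − 140.91 = 25.09 mg/L.
(a) As CaCO₃: 25.09 mg/L × 1,120,000 L = 28,100 g; ÷ 50 g/eq ÷ 1 = 562 mol NaHCO₃.
(a) Mass: 562 × 84 = 47,210 g.

(b) Alkalinity to neutralize: (233 − 173) = 60 mg/L as CaCO₃ × 869,000 L = 52,140 g as CaCO₃.
(b) Equivalents of H⁺ required: 52,140 ÷ 50 g/eq = 1043 eq = 1043 mol NaHSO₄.
(b) Mass of NaHSO₄: 1043 × 120.1 = 125,200 g.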